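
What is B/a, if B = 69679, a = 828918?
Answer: 69679/828918 ≈ 0.084060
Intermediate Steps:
B/a = 69679/828918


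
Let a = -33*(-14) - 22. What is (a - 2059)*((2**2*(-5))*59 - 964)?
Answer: 3471136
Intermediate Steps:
a = 440 (a = 462 - 22 = 440)
(a - 2059)*((2**2*(-5))*59 - 964) = (440 - 2059)*((2**2*(-5))*59 - 964) = -1619*((4*(-5))*59 - 964) = -1619*(-20*59 - 964) = -1619*(-1180 - 964) = -1619*(-2144) = 3471136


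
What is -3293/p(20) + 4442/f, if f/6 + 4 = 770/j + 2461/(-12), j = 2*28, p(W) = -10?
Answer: 476872/1465 ≈ 325.51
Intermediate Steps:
j = 56
f = -1172 (f = -24 + 6*(770/56 + 2461/(-12)) = -24 + 6*(770*(1/56) + 2461*(-1/12)) = -24 + 6*(55/4 - 2461/12) = -24 + 6*(-574/3) = -24 - 1148 = -1172)
-3293/p(20) + 4442/f = -3293/(-10) + 4442/(-1172) = -3293*(-⅒) + 4442*(-1/1172) = 3293/10 - 2221/586 = 476872/1465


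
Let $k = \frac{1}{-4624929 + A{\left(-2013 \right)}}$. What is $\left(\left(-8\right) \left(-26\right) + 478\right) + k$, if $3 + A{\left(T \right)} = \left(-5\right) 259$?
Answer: $\frac{3173591721}{4626227} \approx 686.0$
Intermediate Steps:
$A{\left(T \right)} = -1298$ ($A{\left(T \right)} = -3 - 1295 = -1298$)
$k = - \frac{1}{4626227}$ ($k = \frac{1}{-4624929 - 1298} = \frac{1}{-4626227} = - \frac{1}{4626227} \approx -2.1616 \cdot 10^{-7}$)
$\left(\left(-8\right) \left(-26\right) + 478\right) + k = \left(\left(-8\right) \left(-26\right) + 478\right) - \frac{1}{4626227} = \left(208 + 478\right) - \frac{1}{4626227} = 686 - \frac{1}{4626227} = \frac{3173591721}{4626227}$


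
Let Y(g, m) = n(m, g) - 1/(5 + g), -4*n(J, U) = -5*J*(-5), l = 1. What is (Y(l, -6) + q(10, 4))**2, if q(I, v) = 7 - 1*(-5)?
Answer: 21904/9 ≈ 2433.8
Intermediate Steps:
q(I, v) = 12 (q(I, v) = 7 + 5 = 12)
n(J, U) = -25*J/4 (n(J, U) = -(-5*J)*(-5)/4 = -25*J/4)
Y(g, m) = -1/(5 + g) - 25*m/4 (Y(g, m) = -25*m/4 - 1/(5 + g) = -1/(5 + g) - 25*m/4)
(Y(l, -6) + q(10, 4))**2 = ((-4 - 125*(-6) - 25*1*(-6))/(4*(5 + 1)) + 12)**2 = ((1/4)*(-4 + 750 + 150)/6 + 12)**2 = ((1/4)*(1/6)*896 + 12)**2 = (112/3 + 12)**2 = (148/3)**2 = 21904/9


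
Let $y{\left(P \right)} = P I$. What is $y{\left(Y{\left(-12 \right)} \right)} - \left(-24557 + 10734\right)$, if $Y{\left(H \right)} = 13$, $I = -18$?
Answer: $13589$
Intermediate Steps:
$y{\left(P \right)} = - 18 P$ ($y{\left(P \right)} = P \left(-18\right) = - 18 P$)
$y{\left(Y{\left(-12 \right)} \right)} - \left(-24557 + 10734\right) = \left(-18\right) 13 - \left(-24557 + 10734\right) = -234 - -13823 = -234 + 13823 = 13589$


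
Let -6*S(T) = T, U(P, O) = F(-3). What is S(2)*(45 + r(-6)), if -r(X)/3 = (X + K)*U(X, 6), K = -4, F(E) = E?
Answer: 15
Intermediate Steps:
U(P, O) = -3
r(X) = -36 + 9*X (r(X) = -3*(X - 4)*(-3) = -3*(-4 + X)*(-3) = -3*(12 - 3*X) = -36 + 9*X)
S(T) = -T/6
S(2)*(45 + r(-6)) = (-⅙*2)*(45 + (-36 + 9*(-6))) = -(45 + (-36 - 54))/3 = -(45 - 90)/3 = -⅓*(-45) = 15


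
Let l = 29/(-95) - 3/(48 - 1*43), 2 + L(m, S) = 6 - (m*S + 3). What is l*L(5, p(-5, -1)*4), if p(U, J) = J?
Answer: -1806/95 ≈ -19.011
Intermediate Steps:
L(m, S) = 1 - S*m (L(m, S) = -2 + (6 - (m*S + 3)) = -2 + (6 - (S*m + 3)) = -2 + (6 - (3 + S*m)) = -2 + (6 + (-3 - S*m)) = -2 + (3 - S*m) = 1 - S*m)
l = -86/95 (l = 29*(-1/95) - 3/(48 - 43) = -29/95 - 3/5 = -29/95 - 3*⅕ = -29/95 - ⅗ = -86/95 ≈ -0.90526)
l*L(5, p(-5, -1)*4) = -86*(1 - 1*(-1*4)*5)/95 = -86*(1 - 1*(-4)*5)/95 = -86*(1 + 20)/95 = -86/95*21 = -1806/95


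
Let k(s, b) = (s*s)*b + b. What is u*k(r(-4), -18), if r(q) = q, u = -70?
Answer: 21420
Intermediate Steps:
k(s, b) = b + b*s**2 (k(s, b) = s**2*b + b = b*s**2 + b = b + b*s**2)
u*k(r(-4), -18) = -(-1260)*(1 + (-4)**2) = -(-1260)*(1 + 16) = -(-1260)*17 = -70*(-306) = 21420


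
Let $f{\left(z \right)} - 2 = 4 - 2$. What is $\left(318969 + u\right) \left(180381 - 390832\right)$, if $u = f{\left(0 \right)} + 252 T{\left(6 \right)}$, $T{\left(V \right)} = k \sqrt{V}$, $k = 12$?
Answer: $-67128186823 - 636403824 \sqrt{6} \approx -6.8687 \cdot 10^{10}$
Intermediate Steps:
$f{\left(z \right)} = 4$ ($f{\left(z \right)} = 2 + \left(4 - 2\right) = 2 + 2 = 4$)
$T{\left(V \right)} = 12 \sqrt{V}$
$u = 4 + 3024 \sqrt{6}$ ($u = 4 + 252 \cdot 12 \sqrt{6} = 4 + 3024 \sqrt{6} \approx 7411.3$)
$\left(318969 + u\right) \left(180381 - 390832\right) = \left(318969 + \left(4 + 3024 \sqrt{6}\right)\right) \left(180381 - 390832\right) = \left(318973 + 3024 \sqrt{6}\right) \left(-210451\right) = -67128186823 - 636403824 \sqrt{6}$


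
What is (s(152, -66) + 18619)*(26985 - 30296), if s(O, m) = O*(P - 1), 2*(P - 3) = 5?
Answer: -63912233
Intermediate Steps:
P = 11/2 (P = 3 + (½)*5 = 3 + 5/2 = 11/2 ≈ 5.5000)
s(O, m) = 9*O/2 (s(O, m) = O*(11/2 - 1) = O*(9/2) = 9*O/2)
(s(152, -66) + 18619)*(26985 - 30296) = ((9/2)*152 + 18619)*(26985 - 30296) = (684 + 18619)*(-3311) = 19303*(-3311) = -63912233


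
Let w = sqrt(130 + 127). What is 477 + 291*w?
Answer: 477 + 291*sqrt(257) ≈ 5142.1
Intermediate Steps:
w = sqrt(257) ≈ 16.031
477 + 291*w = 477 + 291*sqrt(257)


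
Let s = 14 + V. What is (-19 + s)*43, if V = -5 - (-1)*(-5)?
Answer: -645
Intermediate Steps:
V = -10 (V = -5 - 1*5 = -5 - 5 = -10)
s = 4 (s = 14 - 10 = 4)
(-19 + s)*43 = (-19 + 4)*43 = -15*43 = -645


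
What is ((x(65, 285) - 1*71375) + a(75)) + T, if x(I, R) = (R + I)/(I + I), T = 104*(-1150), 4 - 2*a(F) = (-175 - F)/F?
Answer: -7447777/39 ≈ -1.9097e+5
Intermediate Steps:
a(F) = 2 - (-175 - F)/(2*F)
T = -119600
x(I, R) = (I + R)/(2*I) (x(I, R) = (I + R)/((2*I)) = (I + R)*(1/(2*I)) = (I + R)/(2*I))
((x(65, 285) - 1*71375) + a(75)) + T = (((½)*(65 + 285)/65 - 1*71375) + (5/2)*(35 + 75)/75) - 119600 = (((½)*(1/65)*350 - 71375) + (5/2)*(1/75)*110) - 119600 = ((35/13 - 71375) + 11/3) - 119600 = (-927840/13 + 11/3) - 119600 = -2783377/39 - 119600 = -7447777/39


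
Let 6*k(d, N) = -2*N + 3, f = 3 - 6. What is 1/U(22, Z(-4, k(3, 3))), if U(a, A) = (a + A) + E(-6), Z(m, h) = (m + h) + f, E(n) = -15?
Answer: -2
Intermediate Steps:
f = -3
k(d, N) = 1/2 - N/3 (k(d, N) = (-2*N + 3)/6 = (3 - 2*N)/6 = 1/2 - N/3)
Z(m, h) = -3 + h + m (Z(m, h) = (m + h) - 3 = (h + m) - 3 = -3 + h + m)
U(a, A) = -15 + A + a (U(a, A) = (a + A) - 15 = (A + a) - 15 = -15 + A + a)
1/U(22, Z(-4, k(3, 3))) = 1/(-15 + (-3 + (1/2 - 1/3*3) - 4) + 22) = 1/(-15 + (-3 + (1/2 - 1) - 4) + 22) = 1/(-15 + (-3 - 1/2 - 4) + 22) = 1/(-15 - 15/2 + 22) = 1/(-1/2) = -2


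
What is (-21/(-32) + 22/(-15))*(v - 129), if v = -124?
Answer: 98417/480 ≈ 205.04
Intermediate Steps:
(-21/(-32) + 22/(-15))*(v - 129) = (-21/(-32) + 22/(-15))*(-124 - 129) = (-21*(-1/32) + 22*(-1/15))*(-253) = (21/32 - 22/15)*(-253) = -389/480*(-253) = 98417/480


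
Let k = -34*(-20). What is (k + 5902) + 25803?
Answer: 32385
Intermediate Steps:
k = 680
(k + 5902) + 25803 = (680 + 5902) + 25803 = 6582 + 25803 = 32385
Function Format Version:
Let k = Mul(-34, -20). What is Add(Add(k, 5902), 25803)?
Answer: 32385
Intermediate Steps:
k = 680
Add(Add(k, 5902), 25803) = Add(Add(680, 5902), 25803) = Add(6582, 25803) = 32385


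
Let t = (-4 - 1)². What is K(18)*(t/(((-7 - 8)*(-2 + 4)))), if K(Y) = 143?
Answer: -715/6 ≈ -119.17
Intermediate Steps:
t = 25 (t = (-5)² = 25)
K(18)*(t/(((-7 - 8)*(-2 + 4)))) = 143*(25/(((-7 - 8)*(-2 + 4)))) = 143*(25/((-15*2))) = 143*(25/(-30)) = 143*(25*(-1/30)) = 143*(-⅚) = -715/6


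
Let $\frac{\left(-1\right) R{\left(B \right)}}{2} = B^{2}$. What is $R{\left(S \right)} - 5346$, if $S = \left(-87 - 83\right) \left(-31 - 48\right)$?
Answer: $-360735146$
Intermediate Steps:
$S = 13430$ ($S = - 170 \left(-31 - 48\right) = \left(-170\right) \left(-79\right) = 13430$)
$R{\left(B \right)} = - 2 B^{2}$
$R{\left(S \right)} - 5346 = - 2 \cdot 13430^{2} - 5346 = \left(-2\right) 180364900 - 5346 = -360729800 - 5346 = -360735146$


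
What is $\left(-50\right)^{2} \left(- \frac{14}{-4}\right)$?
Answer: $8750$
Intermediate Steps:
$\left(-50\right)^{2} \left(- \frac{14}{-4}\right) = 2500 \left(\left(-14\right) \left(- \frac{1}{4}\right)\right) = 2500 \cdot \frac{7}{2} = 8750$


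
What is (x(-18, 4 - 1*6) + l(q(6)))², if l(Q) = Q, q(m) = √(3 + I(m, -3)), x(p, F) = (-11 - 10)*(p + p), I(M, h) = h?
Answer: 571536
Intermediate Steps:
x(p, F) = -42*p
q(m) = 0 (q(m) = √(3 - 3) = √0 = 0)
(x(-18, 4 - 1*6) + l(q(6)))² = (-42*(-18) + 0)² = (756 + 0)² = 756² = 571536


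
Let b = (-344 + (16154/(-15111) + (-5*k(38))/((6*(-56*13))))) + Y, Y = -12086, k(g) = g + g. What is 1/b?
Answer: -5500404/68375423261 ≈ -8.0444e-5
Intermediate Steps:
k(g) = 2*g
b = -68375423261/5500404 (b = (-344 + (16154/(-15111) + (-10*38)/((6*(-56*13))))) - 12086 = (-344 + (16154*(-1/15111) + (-5*76)/((6*(-728))))) - 12086 = (-344 + (-16154/15111 - 380/(-4368))) - 12086 = (-344 + (-16154/15111 - 380*(-1/4368))) - 12086 = (-344 + (-16154/15111 + 95/1092)) - 12086 = (-344 - 5401541/5500404) - 12086 = -1897540517/5500404 - 12086 = -68375423261/5500404 ≈ -12431.)
1/b = 1/(-68375423261/5500404) = -5500404/68375423261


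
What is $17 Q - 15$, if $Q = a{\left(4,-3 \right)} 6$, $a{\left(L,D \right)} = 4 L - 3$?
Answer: $1311$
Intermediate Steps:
$a{\left(L,D \right)} = -3 + 4 L$
$Q = 78$ ($Q = \left(-3 + 4 \cdot 4\right) 6 = \left(-3 + 16\right) 6 = 13 \cdot 6 = 78$)
$17 Q - 15 = 17 \cdot 78 - 15 = 1326 - 15 = 1311$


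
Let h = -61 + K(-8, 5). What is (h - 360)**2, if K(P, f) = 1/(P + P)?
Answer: 45387169/256 ≈ 1.7729e+5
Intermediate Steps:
K(P, f) = 1/(2*P)
h = -977/16 (h = -61 + (1/2)/(-8) = -61 + (1/2)*(-1/8) = -61 - 1/16 = -977/16 ≈ -61.063)
(h - 360)**2 = (-977/16 - 360)**2 = (-6737/16)**2 = 45387169/256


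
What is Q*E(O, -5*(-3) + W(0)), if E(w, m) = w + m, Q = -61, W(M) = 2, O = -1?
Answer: -976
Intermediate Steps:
E(w, m) = m + w
Q*E(O, -5*(-3) + W(0)) = -61*((-5*(-3) + 2) - 1) = -61*((15 + 2) - 1) = -61*(17 - 1) = -61*16 = -976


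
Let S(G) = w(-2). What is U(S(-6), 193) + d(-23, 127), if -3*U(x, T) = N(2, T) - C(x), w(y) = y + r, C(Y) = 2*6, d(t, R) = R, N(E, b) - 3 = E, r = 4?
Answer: 388/3 ≈ 129.33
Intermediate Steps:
N(E, b) = 3 + E
C(Y) = 12
w(y) = 4 + y (w(y) = y + 4 = 4 + y)
S(G) = 2 (S(G) = 4 - 2 = 2)
U(x, T) = 7/3 (U(x, T) = -((3 + 2) - 1*12)/3 = -(5 - 12)/3 = -⅓*(-7) = 7/3)
U(S(-6), 193) + d(-23, 127) = 7/3 + 127 = 388/3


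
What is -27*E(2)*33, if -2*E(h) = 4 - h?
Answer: 891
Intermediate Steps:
E(h) = -2 + h/2 (E(h) = -(4 - h)/2 = -2 + h/2)
-27*E(2)*33 = -27*(-2 + (½)*2)*33 = -27*(-2 + 1)*33 = -27*(-1)*33 = 27*33 = 891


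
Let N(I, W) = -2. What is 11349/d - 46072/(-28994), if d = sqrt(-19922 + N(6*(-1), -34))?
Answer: 23036/14497 - 11349*I*sqrt(4981)/9962 ≈ 1.589 - 80.402*I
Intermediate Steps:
d = 2*I*sqrt(4981) (d = sqrt(-19922 - 2) = sqrt(-19924) = 2*I*sqrt(4981) ≈ 141.15*I)
11349/d - 46072/(-28994) = 11349/((2*I*sqrt(4981))) - 46072/(-28994) = 11349*(-I*sqrt(4981)/9962) - 46072*(-1/28994) = -11349*I*sqrt(4981)/9962 + 23036/14497 = 23036/14497 - 11349*I*sqrt(4981)/9962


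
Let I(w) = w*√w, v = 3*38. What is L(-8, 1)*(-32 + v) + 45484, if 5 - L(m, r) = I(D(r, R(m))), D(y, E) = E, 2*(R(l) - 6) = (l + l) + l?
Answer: 45894 + 492*I*√6 ≈ 45894.0 + 1205.1*I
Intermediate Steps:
v = 114
R(l) = 6 + 3*l/2 (R(l) = 6 + ((l + l) + l)/2 = 6 + (2*l + l)/2 = 6 + (3*l)/2 = 6 + 3*l/2)
I(w) = w^(3/2)
L(m, r) = 5 - (6 + 3*m/2)^(3/2)
L(-8, 1)*(-32 + v) + 45484 = (5 - 3*√6*(4 - 8)^(3/2)/4)*(-32 + 114) + 45484 = (5 - 3*√6*(-4)^(3/2)/4)*82 + 45484 = (5 - 3*√6*(-8*I)/4)*82 + 45484 = (5 + 6*I*√6)*82 + 45484 = (410 + 492*I*√6) + 45484 = 45894 + 492*I*√6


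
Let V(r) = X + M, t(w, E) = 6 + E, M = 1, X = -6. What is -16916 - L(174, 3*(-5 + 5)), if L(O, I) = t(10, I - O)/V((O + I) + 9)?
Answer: -84748/5 ≈ -16950.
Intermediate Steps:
V(r) = -5 (V(r) = -6 + 1 = -5)
L(O, I) = -6/5 - I/5 + O/5 (L(O, I) = (6 + (I - O))/(-5) = (6 + I - O)*(-⅕) = -6/5 - I/5 + O/5)
-16916 - L(174, 3*(-5 + 5)) = -16916 - (-6/5 - 3*(-5 + 5)/5 + (⅕)*174) = -16916 - (-6/5 - 3*0/5 + 174/5) = -16916 - (-6/5 - ⅕*0 + 174/5) = -16916 - (-6/5 + 0 + 174/5) = -16916 - 1*168/5 = -16916 - 168/5 = -84748/5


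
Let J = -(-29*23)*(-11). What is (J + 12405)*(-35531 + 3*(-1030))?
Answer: -195731228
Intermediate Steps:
J = -7337 (J = -(-667)*(-11) = -1*7337 = -7337)
(J + 12405)*(-35531 + 3*(-1030)) = (-7337 + 12405)*(-35531 + 3*(-1030)) = 5068*(-35531 - 3090) = 5068*(-38621) = -195731228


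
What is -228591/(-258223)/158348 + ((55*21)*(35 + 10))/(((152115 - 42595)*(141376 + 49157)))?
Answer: 443710357299/54906041133433616 ≈ 8.0813e-6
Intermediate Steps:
-228591/(-258223)/158348 + ((55*21)*(35 + 10))/(((152115 - 42595)*(141376 + 49157))) = -228591*(-1/258223)*(1/158348) + (1155*45)/((109520*190533)) = (228591/258223)*(1/158348) + 51975/20867174160 = 228591/40889095604 + 51975*(1/20867174160) = 228591/40889095604 + 495/198734992 = 443710357299/54906041133433616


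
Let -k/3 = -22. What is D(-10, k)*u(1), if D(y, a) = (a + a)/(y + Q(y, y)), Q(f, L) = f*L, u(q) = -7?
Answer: -154/15 ≈ -10.267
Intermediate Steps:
k = 66 (k = -3*(-22) = 66)
Q(f, L) = L*f
D(y, a) = 2*a/(y + y²) (D(y, a) = (a + a)/(y + y*y) = (2*a)/(y + y²) = 2*a/(y + y²))
D(-10, k)*u(1) = (2*66/(-10*(1 - 10)))*(-7) = (2*66*(-⅒)/(-9))*(-7) = (2*66*(-⅒)*(-⅑))*(-7) = (22/15)*(-7) = -154/15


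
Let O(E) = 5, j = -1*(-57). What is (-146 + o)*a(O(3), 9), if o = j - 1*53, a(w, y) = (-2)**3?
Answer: 1136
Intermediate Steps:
j = 57
a(w, y) = -8
o = 4 (o = 57 - 1*53 = 57 - 53 = 4)
(-146 + o)*a(O(3), 9) = (-146 + 4)*(-8) = -142*(-8) = 1136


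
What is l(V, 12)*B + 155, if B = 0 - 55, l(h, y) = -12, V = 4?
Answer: 815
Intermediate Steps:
B = -55
l(V, 12)*B + 155 = -12*(-55) + 155 = 660 + 155 = 815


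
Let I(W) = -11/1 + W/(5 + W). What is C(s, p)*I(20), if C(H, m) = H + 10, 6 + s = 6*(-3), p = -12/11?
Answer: 714/5 ≈ 142.80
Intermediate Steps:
p = -12/11 (p = -12*1/11 = -12/11 ≈ -1.0909)
s = -24 (s = -6 + 6*(-3) = -6 - 18 = -24)
C(H, m) = 10 + H
I(W) = -11 + W/(5 + W) (I(W) = -11*1 + W/(5 + W) = -11 + W/(5 + W))
C(s, p)*I(20) = (10 - 24)*(5*(-11 - 2*20)/(5 + 20)) = -70*(-11 - 40)/25 = -70*(-51)/25 = -14*(-51/5) = 714/5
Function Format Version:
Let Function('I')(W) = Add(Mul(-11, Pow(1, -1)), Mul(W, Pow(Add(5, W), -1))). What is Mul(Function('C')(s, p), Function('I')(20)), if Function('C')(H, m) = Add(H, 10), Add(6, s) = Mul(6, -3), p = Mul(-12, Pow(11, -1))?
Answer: Rational(714, 5) ≈ 142.80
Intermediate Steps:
p = Rational(-12, 11) (p = Mul(-12, Rational(1, 11)) = Rational(-12, 11) ≈ -1.0909)
s = -24 (s = Add(-6, Mul(6, -3)) = Add(-6, -18) = -24)
Function('C')(H, m) = Add(10, H)
Function('I')(W) = Add(-11, Mul(W, Pow(Add(5, W), -1))) (Function('I')(W) = Add(Mul(-11, 1), Mul(W, Pow(Add(5, W), -1))) = Add(-11, Mul(W, Pow(Add(5, W), -1))))
Mul(Function('C')(s, p), Function('I')(20)) = Mul(Add(10, -24), Mul(5, Pow(Add(5, 20), -1), Add(-11, Mul(-2, 20)))) = Mul(-14, Mul(5, Pow(25, -1), Add(-11, -40))) = Mul(-14, Mul(5, Rational(1, 25), -51)) = Mul(-14, Rational(-51, 5)) = Rational(714, 5)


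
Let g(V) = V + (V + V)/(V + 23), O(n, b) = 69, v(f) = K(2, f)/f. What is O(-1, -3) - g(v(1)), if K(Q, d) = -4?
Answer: 1395/19 ≈ 73.421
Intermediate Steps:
v(f) = -4/f
g(V) = V + 2*V/(23 + V) (g(V) = V + (2*V)/(23 + V) = V + 2*V/(23 + V))
O(-1, -3) - g(v(1)) = 69 - (-4/1)*(25 - 4/1)/(23 - 4/1) = 69 - (-4*1)*(25 - 4*1)/(23 - 4*1) = 69 - (-4)*(25 - 4)/(23 - 4) = 69 - (-4)*21/19 = 69 - 1*(-84/19) = 69 + 84/19 = 1395/19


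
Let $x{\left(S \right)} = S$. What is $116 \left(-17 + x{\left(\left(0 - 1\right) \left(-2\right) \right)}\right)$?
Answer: $-1740$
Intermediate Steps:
$116 \left(-17 + x{\left(\left(0 - 1\right) \left(-2\right) \right)}\right) = 116 \left(-17 + \left(0 - 1\right) \left(-2\right)\right) = 116 \left(-17 - -2\right) = 116 \left(-17 + 2\right) = 116 \left(-15\right) = -1740$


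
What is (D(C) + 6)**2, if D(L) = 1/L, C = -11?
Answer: 4225/121 ≈ 34.917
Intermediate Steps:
(D(C) + 6)**2 = (1/(-11) + 6)**2 = (-1/11 + 6)**2 = (65/11)**2 = 4225/121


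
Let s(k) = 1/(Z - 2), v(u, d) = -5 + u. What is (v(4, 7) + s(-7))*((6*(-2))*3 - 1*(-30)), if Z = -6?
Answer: 27/4 ≈ 6.7500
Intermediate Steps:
s(k) = -⅛ (s(k) = 1/(-6 - 2) = 1/(-8) = -⅛)
(v(4, 7) + s(-7))*((6*(-2))*3 - 1*(-30)) = ((-5 + 4) - ⅛)*((6*(-2))*3 - 1*(-30)) = (-1 - ⅛)*(-12*3 + 30) = -9*(-36 + 30)/8 = -9/8*(-6) = 27/4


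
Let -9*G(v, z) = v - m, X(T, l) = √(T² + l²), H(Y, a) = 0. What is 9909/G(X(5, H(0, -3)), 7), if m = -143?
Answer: -89181/148 ≈ -602.57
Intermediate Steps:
G(v, z) = -143/9 - v/9 (G(v, z) = -(v - 1*(-143))/9 = -(v + 143)/9 = -(143 + v)/9 = -143/9 - v/9)
9909/G(X(5, H(0, -3)), 7) = 9909/(-143/9 - √(5² + 0²)/9) = 9909/(-143/9 - √(25 + 0)/9) = 9909/(-143/9 - √25/9) = 9909/(-143/9 - ⅑*5) = 9909/(-143/9 - 5/9) = 9909/(-148/9) = 9909*(-9/148) = -89181/148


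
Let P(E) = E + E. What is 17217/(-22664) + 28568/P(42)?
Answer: 161504731/475944 ≈ 339.34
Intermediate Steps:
P(E) = 2*E
17217/(-22664) + 28568/P(42) = 17217/(-22664) + 28568/((2*42)) = 17217*(-1/22664) + 28568/84 = -17217/22664 + 28568*(1/84) = -17217/22664 + 7142/21 = 161504731/475944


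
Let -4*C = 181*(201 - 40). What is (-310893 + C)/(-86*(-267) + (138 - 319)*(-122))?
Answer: -1272713/180176 ≈ -7.0637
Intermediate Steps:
C = -29141/4 (C = -181*(201 - 40)/4 = -181*161/4 = -¼*29141 = -29141/4 ≈ -7285.3)
(-310893 + C)/(-86*(-267) + (138 - 319)*(-122)) = (-310893 - 29141/4)/(-86*(-267) + (138 - 319)*(-122)) = -1272713/(4*(22962 - 181*(-122))) = -1272713/(4*(22962 + 22082)) = -1272713/4/45044 = -1272713/4*1/45044 = -1272713/180176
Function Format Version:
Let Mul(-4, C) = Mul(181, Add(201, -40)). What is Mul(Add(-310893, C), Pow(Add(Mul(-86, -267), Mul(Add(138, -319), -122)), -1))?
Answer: Rational(-1272713, 180176) ≈ -7.0637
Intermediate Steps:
C = Rational(-29141, 4) (C = Mul(Rational(-1, 4), Mul(181, Add(201, -40))) = Mul(Rational(-1, 4), Mul(181, 161)) = Mul(Rational(-1, 4), 29141) = Rational(-29141, 4) ≈ -7285.3)
Mul(Add(-310893, C), Pow(Add(Mul(-86, -267), Mul(Add(138, -319), -122)), -1)) = Mul(Add(-310893, Rational(-29141, 4)), Pow(Add(Mul(-86, -267), Mul(Add(138, -319), -122)), -1)) = Mul(Rational(-1272713, 4), Pow(Add(22962, Mul(-181, -122)), -1)) = Mul(Rational(-1272713, 4), Pow(Add(22962, 22082), -1)) = Mul(Rational(-1272713, 4), Pow(45044, -1)) = Mul(Rational(-1272713, 4), Rational(1, 45044)) = Rational(-1272713, 180176)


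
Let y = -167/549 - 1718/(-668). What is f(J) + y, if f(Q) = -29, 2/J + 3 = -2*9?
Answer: -4901801/183366 ≈ -26.732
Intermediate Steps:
J = -2/21 (J = 2/(-3 - 2*9) = 2/(-3 - 18) = 2/(-21) = 2*(-1/21) = -2/21 ≈ -0.095238)
y = 415813/183366 (y = -167*1/549 - 1718*(-1/668) = -167/549 + 859/334 = 415813/183366 ≈ 2.2677)
f(J) + y = -29 + 415813/183366 = -4901801/183366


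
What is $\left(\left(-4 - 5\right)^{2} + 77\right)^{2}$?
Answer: $24964$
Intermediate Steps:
$\left(\left(-4 - 5\right)^{2} + 77\right)^{2} = \left(\left(-9\right)^{2} + 77\right)^{2} = \left(81 + 77\right)^{2} = 158^{2} = 24964$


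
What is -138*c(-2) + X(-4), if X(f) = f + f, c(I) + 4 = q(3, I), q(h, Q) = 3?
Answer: 130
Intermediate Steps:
c(I) = -1 (c(I) = -4 + 3 = -1)
X(f) = 2*f
-138*c(-2) + X(-4) = -138*(-1) + 2*(-4) = 138 - 8 = 130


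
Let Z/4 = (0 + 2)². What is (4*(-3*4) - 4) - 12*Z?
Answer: -244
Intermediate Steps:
Z = 16 (Z = 4*(0 + 2)² = 4*2² = 4*4 = 16)
(4*(-3*4) - 4) - 12*Z = (4*(-3*4) - 4) - 12*16 = (4*(-12) - 4) - 192 = (-48 - 4) - 192 = -52 - 192 = -244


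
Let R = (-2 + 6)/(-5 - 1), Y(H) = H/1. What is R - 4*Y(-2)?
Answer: 22/3 ≈ 7.3333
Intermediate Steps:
Y(H) = H (Y(H) = H*1 = H)
R = -⅔ (R = 4/(-6) = 4*(-⅙) = -⅔ ≈ -0.66667)
R - 4*Y(-2) = -⅔ - 4*(-2) = -⅔ + 8 = 22/3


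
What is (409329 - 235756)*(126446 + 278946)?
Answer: 70365105616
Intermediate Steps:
(409329 - 235756)*(126446 + 278946) = 173573*405392 = 70365105616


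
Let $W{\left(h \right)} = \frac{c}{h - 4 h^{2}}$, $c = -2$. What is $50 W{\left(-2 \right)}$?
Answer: $\frac{50}{9} \approx 5.5556$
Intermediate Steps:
$W{\left(h \right)} = - \frac{2}{h - 4 h^{2}}$
$50 W{\left(-2 \right)} = 50 \frac{2}{\left(-2\right) \left(-1 + 4 \left(-2\right)\right)} = 50 \cdot 2 \left(- \frac{1}{2}\right) \frac{1}{-1 - 8} = 50 \cdot 2 \left(- \frac{1}{2}\right) \frac{1}{-9} = 50 \cdot 2 \left(- \frac{1}{2}\right) \left(- \frac{1}{9}\right) = 50 \cdot \frac{1}{9} = \frac{50}{9}$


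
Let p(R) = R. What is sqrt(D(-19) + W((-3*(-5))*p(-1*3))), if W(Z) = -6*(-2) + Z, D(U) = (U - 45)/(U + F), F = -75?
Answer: 7*I*sqrt(1457)/47 ≈ 5.685*I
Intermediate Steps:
D(U) = (-45 + U)/(-75 + U) (D(U) = (U - 45)/(U - 75) = (-45 + U)/(-75 + U))
W(Z) = 12 + Z
sqrt(D(-19) + W((-3*(-5))*p(-1*3))) = sqrt((-45 - 19)/(-75 - 19) + (12 + (-3*(-5))*(-1*3))) = sqrt(-64/(-94) + (12 + 15*(-3))) = sqrt(-1/94*(-64) + (12 - 45)) = sqrt(32/47 - 33) = sqrt(-1519/47) = 7*I*sqrt(1457)/47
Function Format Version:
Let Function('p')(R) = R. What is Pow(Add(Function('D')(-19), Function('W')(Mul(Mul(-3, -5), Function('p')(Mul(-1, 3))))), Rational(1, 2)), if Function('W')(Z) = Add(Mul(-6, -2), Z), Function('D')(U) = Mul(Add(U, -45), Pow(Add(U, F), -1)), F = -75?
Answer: Mul(Rational(7, 47), I, Pow(1457, Rational(1, 2))) ≈ Mul(5.6850, I)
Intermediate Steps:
Function('D')(U) = Mul(Pow(Add(-75, U), -1), Add(-45, U)) (Function('D')(U) = Mul(Add(U, -45), Pow(Add(U, -75), -1)) = Mul(Add(-45, U), Pow(Add(-75, U), -1)) = Mul(Pow(Add(-75, U), -1), Add(-45, U)))
Function('W')(Z) = Add(12, Z)
Pow(Add(Function('D')(-19), Function('W')(Mul(Mul(-3, -5), Function('p')(Mul(-1, 3))))), Rational(1, 2)) = Pow(Add(Mul(Pow(Add(-75, -19), -1), Add(-45, -19)), Add(12, Mul(Mul(-3, -5), Mul(-1, 3)))), Rational(1, 2)) = Pow(Add(Mul(Pow(-94, -1), -64), Add(12, Mul(15, -3))), Rational(1, 2)) = Pow(Add(Mul(Rational(-1, 94), -64), Add(12, -45)), Rational(1, 2)) = Pow(Add(Rational(32, 47), -33), Rational(1, 2)) = Pow(Rational(-1519, 47), Rational(1, 2)) = Mul(Rational(7, 47), I, Pow(1457, Rational(1, 2)))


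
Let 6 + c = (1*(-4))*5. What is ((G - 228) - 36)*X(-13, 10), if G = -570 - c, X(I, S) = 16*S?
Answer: -129280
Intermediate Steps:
c = -26 (c = -6 + (1*(-4))*5 = -6 - 4*5 = -6 - 20 = -26)
G = -544 (G = -570 - 1*(-26) = -570 + 26 = -544)
((G - 228) - 36)*X(-13, 10) = ((-544 - 228) - 36)*(16*10) = (-772 - 36)*160 = -808*160 = -129280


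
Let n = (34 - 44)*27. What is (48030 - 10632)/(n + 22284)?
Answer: 6233/3669 ≈ 1.6988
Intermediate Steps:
n = -270 (n = -10*27 = -270)
(48030 - 10632)/(n + 22284) = (48030 - 10632)/(-270 + 22284) = 37398/22014 = 37398*(1/22014) = 6233/3669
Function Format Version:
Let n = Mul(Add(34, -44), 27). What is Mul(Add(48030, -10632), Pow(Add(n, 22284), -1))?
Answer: Rational(6233, 3669) ≈ 1.6988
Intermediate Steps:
n = -270 (n = Mul(-10, 27) = -270)
Mul(Add(48030, -10632), Pow(Add(n, 22284), -1)) = Mul(Add(48030, -10632), Pow(Add(-270, 22284), -1)) = Mul(37398, Pow(22014, -1)) = Mul(37398, Rational(1, 22014)) = Rational(6233, 3669)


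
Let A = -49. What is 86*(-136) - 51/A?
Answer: -573053/49 ≈ -11695.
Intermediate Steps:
86*(-136) - 51/A = 86*(-136) - 51/(-49) = -11696 - 51*(-1/49) = -11696 + 51/49 = -573053/49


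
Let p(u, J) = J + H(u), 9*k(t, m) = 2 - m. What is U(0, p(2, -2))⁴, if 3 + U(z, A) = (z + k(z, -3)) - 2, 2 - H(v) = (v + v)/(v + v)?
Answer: 2560000/6561 ≈ 390.18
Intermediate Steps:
k(t, m) = 2/9 - m/9 (k(t, m) = (2 - m)/9 = 2/9 - m/9)
H(v) = 1 (H(v) = 2 - (v + v)/(v + v) = 2 - 2*v/(2*v) = 2 - 2*v*1/(2*v) = 2 - 1*1 = 2 - 1 = 1)
p(u, J) = 1 + J (p(u, J) = J + 1 = 1 + J)
U(z, A) = -40/9 + z (U(z, A) = -3 + ((z + (2/9 - ⅑*(-3))) - 2) = -3 + ((z + (2/9 + ⅓)) - 2) = -3 + ((z + 5/9) - 2) = -3 + ((5/9 + z) - 2) = -3 + (-13/9 + z) = -40/9 + z)
U(0, p(2, -2))⁴ = (-40/9 + 0)⁴ = (-40/9)⁴ = 2560000/6561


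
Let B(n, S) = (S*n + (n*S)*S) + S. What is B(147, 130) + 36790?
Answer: 2540330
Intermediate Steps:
B(n, S) = S + S*n + n*S² (B(n, S) = (S*n + (S*n)*S) + S = (S*n + n*S²) + S = S + S*n + n*S²)
B(147, 130) + 36790 = 130*(1 + 147 + 130*147) + 36790 = 130*(1 + 147 + 19110) + 36790 = 130*19258 + 36790 = 2503540 + 36790 = 2540330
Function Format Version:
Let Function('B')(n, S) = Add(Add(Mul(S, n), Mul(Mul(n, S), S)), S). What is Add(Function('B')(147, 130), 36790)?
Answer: 2540330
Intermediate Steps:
Function('B')(n, S) = Add(S, Mul(S, n), Mul(n, Pow(S, 2))) (Function('B')(n, S) = Add(Add(Mul(S, n), Mul(Mul(S, n), S)), S) = Add(Add(Mul(S, n), Mul(n, Pow(S, 2))), S) = Add(S, Mul(S, n), Mul(n, Pow(S, 2))))
Add(Function('B')(147, 130), 36790) = Add(Mul(130, Add(1, 147, Mul(130, 147))), 36790) = Add(Mul(130, Add(1, 147, 19110)), 36790) = Add(Mul(130, 19258), 36790) = Add(2503540, 36790) = 2540330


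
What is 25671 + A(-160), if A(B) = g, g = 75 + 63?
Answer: 25809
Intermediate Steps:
g = 138
A(B) = 138
25671 + A(-160) = 25671 + 138 = 25809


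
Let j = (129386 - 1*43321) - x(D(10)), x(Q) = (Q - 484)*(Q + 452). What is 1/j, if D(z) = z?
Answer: 1/305053 ≈ 3.2781e-6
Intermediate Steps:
x(Q) = (-484 + Q)*(452 + Q)
j = 305053 (j = (129386 - 1*43321) - (-218768 + 10**2 - 32*10) = (129386 - 43321) - (-218768 + 100 - 320) = 86065 - 1*(-218988) = 86065 + 218988 = 305053)
1/j = 1/305053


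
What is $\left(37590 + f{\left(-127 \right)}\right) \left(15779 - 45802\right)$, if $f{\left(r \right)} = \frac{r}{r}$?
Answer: $-1128594593$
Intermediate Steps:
$f{\left(r \right)} = 1$
$\left(37590 + f{\left(-127 \right)}\right) \left(15779 - 45802\right) = \left(37590 + 1\right) \left(15779 - 45802\right) = 37591 \left(-30023\right) = -1128594593$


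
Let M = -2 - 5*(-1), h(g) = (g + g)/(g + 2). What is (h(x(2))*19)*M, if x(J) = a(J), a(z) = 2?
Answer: 57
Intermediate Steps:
x(J) = 2
h(g) = 2*g/(2 + g) (h(g) = (2*g)/(2 + g) = 2*g/(2 + g))
M = 3 (M = -2 + 5 = 3)
(h(x(2))*19)*M = ((2*2/(2 + 2))*19)*3 = ((2*2/4)*19)*3 = ((2*2*(¼))*19)*3 = (1*19)*3 = 19*3 = 57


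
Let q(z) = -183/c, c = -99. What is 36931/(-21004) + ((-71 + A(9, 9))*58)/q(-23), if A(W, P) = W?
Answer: -2494755463/1281244 ≈ -1947.1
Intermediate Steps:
q(z) = 61/33 (q(z) = -183/(-99) = -183*(-1/99) = 61/33)
36931/(-21004) + ((-71 + A(9, 9))*58)/q(-23) = 36931/(-21004) + ((-71 + 9)*58)/(61/33) = 36931*(-1/21004) - 62*58*(33/61) = -36931/21004 - 3596*33/61 = -36931/21004 - 118668/61 = -2494755463/1281244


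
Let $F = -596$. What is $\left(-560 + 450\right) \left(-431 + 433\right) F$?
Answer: $131120$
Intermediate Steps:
$\left(-560 + 450\right) \left(-431 + 433\right) F = \left(-560 + 450\right) \left(-431 + 433\right) \left(-596\right) = \left(-110\right) 2 \left(-596\right) = \left(-220\right) \left(-596\right) = 131120$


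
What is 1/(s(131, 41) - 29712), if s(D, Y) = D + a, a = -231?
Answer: -1/29812 ≈ -3.3544e-5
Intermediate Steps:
s(D, Y) = -231 + D (s(D, Y) = D - 231 = -231 + D)
1/(s(131, 41) - 29712) = 1/((-231 + 131) - 29712) = 1/(-100 - 29712) = 1/(-29812) = -1/29812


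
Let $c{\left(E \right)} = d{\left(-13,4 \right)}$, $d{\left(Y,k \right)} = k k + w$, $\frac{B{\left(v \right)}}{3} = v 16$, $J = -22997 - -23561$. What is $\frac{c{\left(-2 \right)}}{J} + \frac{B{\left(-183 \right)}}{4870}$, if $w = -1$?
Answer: $- \frac{813521}{457780} \approx -1.7771$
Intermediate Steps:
$J = 564$ ($J = -22997 + 23561 = 564$)
$B{\left(v \right)} = 48 v$ ($B{\left(v \right)} = 3 v 16 = 3 \cdot 16 v = 48 v$)
$d{\left(Y,k \right)} = -1 + k^{2}$ ($d{\left(Y,k \right)} = k k - 1 = k^{2} - 1 = -1 + k^{2}$)
$c{\left(E \right)} = 15$ ($c{\left(E \right)} = -1 + 4^{2} = -1 + 16 = 15$)
$\frac{c{\left(-2 \right)}}{J} + \frac{B{\left(-183 \right)}}{4870} = \frac{15}{564} + \frac{48 \left(-183\right)}{4870} = 15 \cdot \frac{1}{564} - \frac{4392}{2435} = \frac{5}{188} - \frac{4392}{2435} = - \frac{813521}{457780}$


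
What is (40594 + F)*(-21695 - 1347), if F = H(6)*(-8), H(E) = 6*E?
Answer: -928730852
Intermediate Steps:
F = -288 (F = (6*6)*(-8) = 36*(-8) = -288)
(40594 + F)*(-21695 - 1347) = (40594 - 288)*(-21695 - 1347) = 40306*(-23042) = -928730852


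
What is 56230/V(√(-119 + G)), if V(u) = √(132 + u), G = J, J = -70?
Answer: 56230*√3/(3*√(44 + I*√21)) ≈ 4874.4 - 253.15*I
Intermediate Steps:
G = -70
56230/V(√(-119 + G)) = 56230/(√(132 + √(-119 - 70))) = 56230/(√(132 + √(-189))) = 56230/(√(132 + 3*I*√21)) = 56230/√(132 + 3*I*√21)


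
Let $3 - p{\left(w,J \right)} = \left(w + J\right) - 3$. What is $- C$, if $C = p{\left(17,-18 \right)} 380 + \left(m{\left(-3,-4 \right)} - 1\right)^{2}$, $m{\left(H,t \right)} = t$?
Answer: $-2685$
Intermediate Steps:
$p{\left(w,J \right)} = 6 - J - w$ ($p{\left(w,J \right)} = 3 - \left(\left(w + J\right) - 3\right) = 3 - \left(\left(J + w\right) - 3\right) = 3 - \left(-3 + J + w\right) = 6 - J - w$)
$C = 2685$ ($C = \left(6 - -18 - 17\right) 380 + \left(-4 - 1\right)^{2} = \left(6 + 18 - 17\right) 380 + \left(-5\right)^{2} = 7 \cdot 380 + 25 = 2660 + 25 = 2685$)
$- C = \left(-1\right) 2685 = -2685$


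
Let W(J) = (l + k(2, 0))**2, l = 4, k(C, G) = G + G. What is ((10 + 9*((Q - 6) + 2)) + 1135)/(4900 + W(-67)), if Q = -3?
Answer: 541/2458 ≈ 0.22010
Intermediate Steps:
k(C, G) = 2*G
W(J) = 16 (W(J) = (4 + 2*0)**2 = (4 + 0)**2 = 4**2 = 16)
((10 + 9*((Q - 6) + 2)) + 1135)/(4900 + W(-67)) = ((10 + 9*((-3 - 6) + 2)) + 1135)/(4900 + 16) = ((10 + 9*(-9 + 2)) + 1135)/4916 = ((10 + 9*(-7)) + 1135)*(1/4916) = ((10 - 63) + 1135)*(1/4916) = (-53 + 1135)*(1/4916) = 1082*(1/4916) = 541/2458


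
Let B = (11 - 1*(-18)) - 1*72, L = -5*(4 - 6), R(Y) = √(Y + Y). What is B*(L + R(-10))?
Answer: -430 - 86*I*√5 ≈ -430.0 - 192.3*I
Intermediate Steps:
R(Y) = √2*√Y (R(Y) = √(2*Y) = √2*√Y)
L = 10 (L = -5*(-2) = 10)
B = -43 (B = (11 + 18) - 72 = 29 - 72 = -43)
B*(L + R(-10)) = -43*(10 + √2*√(-10)) = -43*(10 + √2*(I*√10)) = -43*(10 + 2*I*√5) = -430 - 86*I*√5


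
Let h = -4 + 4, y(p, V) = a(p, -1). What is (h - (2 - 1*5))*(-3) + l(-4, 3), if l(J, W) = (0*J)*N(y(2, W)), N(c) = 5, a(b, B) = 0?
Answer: -9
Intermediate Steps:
y(p, V) = 0
h = 0
l(J, W) = 0 (l(J, W) = (0*J)*5 = 0*5 = 0)
(h - (2 - 1*5))*(-3) + l(-4, 3) = (0 - (2 - 1*5))*(-3) + 0 = (0 - (2 - 5))*(-3) + 0 = (0 - 1*(-3))*(-3) + 0 = (0 + 3)*(-3) + 0 = 3*(-3) + 0 = -9 + 0 = -9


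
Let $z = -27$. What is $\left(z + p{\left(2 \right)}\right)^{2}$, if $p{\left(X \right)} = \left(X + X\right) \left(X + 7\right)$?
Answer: $81$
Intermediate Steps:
$p{\left(X \right)} = 2 X \left(7 + X\right)$
$\left(z + p{\left(2 \right)}\right)^{2} = \left(-27 + 2 \cdot 2 \left(7 + 2\right)\right)^{2} = \left(-27 + 2 \cdot 2 \cdot 9\right)^{2} = \left(-27 + 36\right)^{2} = 9^{2} = 81$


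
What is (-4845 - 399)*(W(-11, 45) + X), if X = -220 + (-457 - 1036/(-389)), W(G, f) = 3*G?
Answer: 1442907576/389 ≈ 3.7093e+6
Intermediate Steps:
X = -262317/389 (X = -220 + (-457 - 1036*(-1)/389) = -220 + (-457 - 1*(-1036/389)) = -220 + (-457 + 1036/389) = -220 - 176737/389 = -262317/389 ≈ -674.34)
(-4845 - 399)*(W(-11, 45) + X) = (-4845 - 399)*(3*(-11) - 262317/389) = -5244*(-33 - 262317/389) = -5244*(-275154/389) = 1442907576/389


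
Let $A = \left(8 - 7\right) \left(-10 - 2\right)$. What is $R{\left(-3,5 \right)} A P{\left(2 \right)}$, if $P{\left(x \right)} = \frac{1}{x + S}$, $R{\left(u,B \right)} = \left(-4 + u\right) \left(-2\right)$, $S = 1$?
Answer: $-56$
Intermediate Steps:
$R{\left(u,B \right)} = 8 - 2 u$
$P{\left(x \right)} = \frac{1}{1 + x}$ ($P{\left(x \right)} = \frac{1}{x + 1} = \frac{1}{1 + x}$)
$A = -12$ ($A = 1 \left(-12\right) = -12$)
$R{\left(-3,5 \right)} A P{\left(2 \right)} = \frac{\left(8 - -6\right) \left(-12\right)}{1 + 2} = \frac{\left(8 + 6\right) \left(-12\right)}{3} = 14 \left(-12\right) \frac{1}{3} = \left(-168\right) \frac{1}{3} = -56$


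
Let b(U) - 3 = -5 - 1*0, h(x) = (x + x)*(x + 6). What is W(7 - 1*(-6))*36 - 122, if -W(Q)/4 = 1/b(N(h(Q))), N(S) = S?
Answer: -50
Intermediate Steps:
h(x) = 2*x*(6 + x) (h(x) = (2*x)*(6 + x) = 2*x*(6 + x))
b(U) = -2 (b(U) = 3 + (-5 - 1*0) = 3 + (-5 + 0) = 3 - 5 = -2)
W(Q) = 2 (W(Q) = -4/(-2) = -4*(-½) = 2)
W(7 - 1*(-6))*36 - 122 = 2*36 - 122 = 72 - 122 = -50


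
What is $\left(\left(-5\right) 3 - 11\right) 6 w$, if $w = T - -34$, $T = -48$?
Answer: $2184$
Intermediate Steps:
$w = -14$ ($w = -48 - -34 = -48 + 34 = -14$)
$\left(\left(-5\right) 3 - 11\right) 6 w = \left(\left(-5\right) 3 - 11\right) 6 \left(-14\right) = \left(-15 - 11\right) 6 \left(-14\right) = \left(-26\right) 6 \left(-14\right) = \left(-156\right) \left(-14\right) = 2184$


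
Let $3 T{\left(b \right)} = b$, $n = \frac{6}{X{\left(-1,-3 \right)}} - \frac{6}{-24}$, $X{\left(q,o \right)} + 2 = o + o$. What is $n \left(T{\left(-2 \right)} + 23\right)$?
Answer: $- \frac{67}{6} \approx -11.167$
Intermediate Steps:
$X{\left(q,o \right)} = -2 + 2 o$ ($X{\left(q,o \right)} = -2 + \left(o + o\right) = -2 + 2 o$)
$n = - \frac{1}{2}$ ($n = \frac{6}{-2 + 2 \left(-3\right)} - \frac{6}{-24} = \frac{6}{-2 - 6} - - \frac{1}{4} = \frac{6}{-8} + \frac{1}{4} = 6 \left(- \frac{1}{8}\right) + \frac{1}{4} = - \frac{3}{4} + \frac{1}{4} = - \frac{1}{2} \approx -0.5$)
$T{\left(b \right)} = \frac{b}{3}$
$n \left(T{\left(-2 \right)} + 23\right) = - \frac{\frac{1}{3} \left(-2\right) + 23}{2} = - \frac{- \frac{2}{3} + 23}{2} = \left(- \frac{1}{2}\right) \frac{67}{3} = - \frac{67}{6}$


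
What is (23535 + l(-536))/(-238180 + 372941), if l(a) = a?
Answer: 22999/134761 ≈ 0.17067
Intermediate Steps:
(23535 + l(-536))/(-238180 + 372941) = (23535 - 536)/(-238180 + 372941) = 22999/134761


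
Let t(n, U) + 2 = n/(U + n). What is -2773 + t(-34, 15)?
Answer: -52691/19 ≈ -2773.2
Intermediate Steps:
t(n, U) = -2 + n/(U + n)
-2773 + t(-34, 15) = -2773 + (-1*(-34) - 2*15)/(15 - 34) = -2773 + (34 - 30)/(-19) = -2773 - 1/19*4 = -2773 - 4/19 = -52691/19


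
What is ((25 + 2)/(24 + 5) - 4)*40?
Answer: -3560/29 ≈ -122.76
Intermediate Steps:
((25 + 2)/(24 + 5) - 4)*40 = (27/29 - 4)*40 = -89/29*40 = -3560/29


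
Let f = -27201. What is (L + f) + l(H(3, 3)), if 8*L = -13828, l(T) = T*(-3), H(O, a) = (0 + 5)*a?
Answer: -57949/2 ≈ -28975.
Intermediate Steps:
H(O, a) = 5*a
l(T) = -3*T
L = -3457/2 (L = (⅛)*(-13828) = -3457/2 ≈ -1728.5)
(L + f) + l(H(3, 3)) = (-3457/2 - 27201) - 15*3 = -57859/2 - 3*15 = -57859/2 - 45 = -57949/2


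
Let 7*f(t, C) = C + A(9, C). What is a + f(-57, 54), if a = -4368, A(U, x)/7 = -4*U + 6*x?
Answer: -28506/7 ≈ -4072.3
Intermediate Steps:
A(U, x) = -28*U + 42*x (A(U, x) = 7*(-4*U + 6*x) = -28*U + 42*x)
f(t, C) = -36 + 43*C/7 (f(t, C) = (C + (-28*9 + 42*C))/7 = (C + (-252 + 42*C))/7 = (-252 + 43*C)/7 = -36 + 43*C/7)
a + f(-57, 54) = -4368 + (-36 + (43/7)*54) = -4368 + (-36 + 2322/7) = -4368 + 2070/7 = -28506/7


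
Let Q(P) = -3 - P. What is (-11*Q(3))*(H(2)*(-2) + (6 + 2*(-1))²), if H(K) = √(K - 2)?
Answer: 1056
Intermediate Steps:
H(K) = √(-2 + K)
(-11*Q(3))*(H(2)*(-2) + (6 + 2*(-1))²) = (-11*(-3 - 1*3))*(√(-2 + 2)*(-2) + (6 + 2*(-1))²) = (-11*(-3 - 3))*(√0*(-2) + (6 - 2)²) = (-11*(-6))*(0*(-2) + 4²) = 66*(0 + 16) = 66*16 = 1056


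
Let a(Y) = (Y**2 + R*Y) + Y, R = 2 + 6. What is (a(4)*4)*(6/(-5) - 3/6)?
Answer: -1768/5 ≈ -353.60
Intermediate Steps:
R = 8
a(Y) = Y**2 + 9*Y (a(Y) = (Y**2 + 8*Y) + Y = Y**2 + 9*Y)
(a(4)*4)*(6/(-5) - 3/6) = ((4*(9 + 4))*4)*(6/(-5) - 3/6) = ((4*13)*4)*(6*(-1/5) - 3*1/6) = (52*4)*(-6/5 - 1/2) = 208*(-17/10) = -1768/5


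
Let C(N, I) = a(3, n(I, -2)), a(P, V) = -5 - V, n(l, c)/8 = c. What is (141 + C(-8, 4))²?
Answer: 23104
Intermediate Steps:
n(l, c) = 8*c
C(N, I) = 11 (C(N, I) = -5 - 8*(-2) = -5 - 1*(-16) = -5 + 16 = 11)
(141 + C(-8, 4))² = (141 + 11)² = 152² = 23104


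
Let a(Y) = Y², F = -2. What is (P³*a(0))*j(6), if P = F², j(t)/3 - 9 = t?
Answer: 0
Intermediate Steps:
j(t) = 27 + 3*t
P = 4 (P = (-2)² = 4)
(P³*a(0))*j(6) = (4³*0²)*(27 + 3*6) = (64*0)*(27 + 18) = 0*45 = 0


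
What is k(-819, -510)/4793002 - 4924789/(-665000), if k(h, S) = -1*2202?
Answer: 11801529598289/1593673165000 ≈ 7.4052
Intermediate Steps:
k(h, S) = -2202
k(-819, -510)/4793002 - 4924789/(-665000) = -2202/4793002 - 4924789/(-665000) = -2202*1/4793002 - 4924789*(-1/665000) = -1101/2396501 + 4924789/665000 = 11801529598289/1593673165000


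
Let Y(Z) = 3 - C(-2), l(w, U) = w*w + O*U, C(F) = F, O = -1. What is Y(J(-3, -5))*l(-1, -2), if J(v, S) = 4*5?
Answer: 15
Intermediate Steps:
l(w, U) = w² - U (l(w, U) = w*w - U = w² - U)
J(v, S) = 20
Y(Z) = 5 (Y(Z) = 3 - 1*(-2) = 3 + 2 = 5)
Y(J(-3, -5))*l(-1, -2) = 5*((-1)² - 1*(-2)) = 5*(1 + 2) = 5*3 = 15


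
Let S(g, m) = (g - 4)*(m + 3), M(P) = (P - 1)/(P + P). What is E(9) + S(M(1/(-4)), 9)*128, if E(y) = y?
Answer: -2295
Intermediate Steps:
M(P) = (-1 + P)/(2*P) (M(P) = (-1 + P)/((2*P)) = (-1 + P)*(1/(2*P)) = (-1 + P)/(2*P))
S(g, m) = (-4 + g)*(3 + m)
E(9) + S(M(1/(-4)), 9)*128 = 9 + (-12 - 4*9 + 3*((-1 + 1/(-4))/(2*((1/(-4))))) + ((-1 + 1/(-4))/(2*((1/(-4)))))*9)*128 = 9 + (-12 - 36 + 3*((-1 + 1*(-1/4))/(2*((1*(-1/4))))) + ((-1 + 1*(-1/4))/(2*((1*(-1/4)))))*9)*128 = 9 + (-12 - 36 + 3*((-1 - 1/4)/(2*(-1/4))) + ((-1 - 1/4)/(2*(-1/4)))*9)*128 = 9 + (-12 - 36 + 3*((1/2)*(-4)*(-5/4)) + ((1/2)*(-4)*(-5/4))*9)*128 = 9 + (-12 - 36 + 3*(5/2) + (5/2)*9)*128 = 9 + (-12 - 36 + 15/2 + 45/2)*128 = 9 - 18*128 = 9 - 2304 = -2295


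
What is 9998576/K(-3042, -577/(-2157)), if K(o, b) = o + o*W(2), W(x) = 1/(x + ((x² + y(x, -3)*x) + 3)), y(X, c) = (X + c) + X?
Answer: -13748042/4563 ≈ -3012.9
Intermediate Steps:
y(X, c) = c + 2*X
W(x) = 1/(3 + x + x² + x*(-3 + 2*x)) (W(x) = 1/(x + ((x² + (-3 + 2*x)*x) + 3)) = 1/(x + ((x² + x*(-3 + 2*x)) + 3)) = 1/(x + (3 + x² + x*(-3 + 2*x))) = 1/(3 + x + x² + x*(-3 + 2*x)))
K(o, b) = 12*o/11 (K(o, b) = o + o/(3 - 2*2 + 3*2²) = o + o/(3 - 4 + 3*4) = o + o/(3 - 4 + 12) = o + o/11 = 12*o/11)
9998576/K(-3042, -577/(-2157)) = 9998576/(((12/11)*(-3042))) = 9998576/(-36504/11) = 9998576*(-11/36504) = -13748042/4563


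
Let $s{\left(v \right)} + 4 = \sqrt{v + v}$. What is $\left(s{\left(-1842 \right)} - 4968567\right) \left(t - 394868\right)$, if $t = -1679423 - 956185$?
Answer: $15057135169796 - 6060952 i \sqrt{921} \approx 1.5057 \cdot 10^{13} - 1.8394 \cdot 10^{8} i$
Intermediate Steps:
$s{\left(v \right)} = -4 + \sqrt{2} \sqrt{v}$ ($s{\left(v \right)} = -4 + \sqrt{v + v} = -4 + \sqrt{2 v} = -4 + \sqrt{2} \sqrt{v}$)
$t = -2635608$
$\left(s{\left(-1842 \right)} - 4968567\right) \left(t - 394868\right) = \left(\left(-4 + \sqrt{2} \sqrt{-1842}\right) - 4968567\right) \left(-2635608 - 394868\right) = \left(\left(-4 + \sqrt{2} i \sqrt{1842}\right) - 4968567\right) \left(-2635608 - 394868\right) = \left(\left(-4 + 2 i \sqrt{921}\right) - 4968567\right) \left(-2635608 - 394868\right) = \left(-4968571 + 2 i \sqrt{921}\right) \left(-3030476\right) = 15057135169796 - 6060952 i \sqrt{921}$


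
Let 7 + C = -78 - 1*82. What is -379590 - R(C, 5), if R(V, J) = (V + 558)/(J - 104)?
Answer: -37579019/99 ≈ -3.7959e+5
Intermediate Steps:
C = -167 (C = -7 + (-78 - 1*82) = -7 + (-78 - 82) = -7 - 160 = -167)
R(V, J) = (558 + V)/(-104 + J)
-379590 - R(C, 5) = -379590 - (558 - 167)/(-104 + 5) = -379590 - 391/(-99) = -379590 - (-1)*391/99 = -379590 - 1*(-391/99) = -379590 + 391/99 = -37579019/99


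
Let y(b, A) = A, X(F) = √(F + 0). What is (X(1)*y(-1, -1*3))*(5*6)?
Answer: -90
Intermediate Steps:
X(F) = √F
(X(1)*y(-1, -1*3))*(5*6) = (√1*(-1*3))*(5*6) = (1*(-3))*30 = -3*30 = -90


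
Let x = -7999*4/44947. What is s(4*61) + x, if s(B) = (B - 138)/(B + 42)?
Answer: -2193237/6427421 ≈ -0.34123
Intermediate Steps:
s(B) = (-138 + B)/(42 + B)
x = -31996/44947 (x = -31996*1/44947 = -31996/44947 ≈ -0.71186)
s(4*61) + x = (-138 + 4*61)/(42 + 4*61) - 31996/44947 = (-138 + 244)/(42 + 244) - 31996/44947 = 106/286 - 31996/44947 = (1/286)*106 - 31996/44947 = 53/143 - 31996/44947 = -2193237/6427421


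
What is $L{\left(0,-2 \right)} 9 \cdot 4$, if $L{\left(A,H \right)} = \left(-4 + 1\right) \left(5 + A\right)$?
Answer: $-540$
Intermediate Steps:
$L{\left(A,H \right)} = -15 - 3 A$ ($L{\left(A,H \right)} = - 3 \left(5 + A\right) = -15 - 3 A$)
$L{\left(0,-2 \right)} 9 \cdot 4 = \left(-15 - 0\right) 9 \cdot 4 = \left(-15 + 0\right) 36 = \left(-15\right) 36 = -540$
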